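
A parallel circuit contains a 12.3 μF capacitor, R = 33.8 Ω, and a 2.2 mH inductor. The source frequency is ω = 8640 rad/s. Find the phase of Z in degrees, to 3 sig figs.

X_L = ωL = 19.0 Ω
X_C = 1/(ωC) = 9.41 Ω
Parallel: admittances add. Y = 1/R + 1/(jωL) + jωC
Y = (0.0296 + j0.0537) S
|Y| = 0.0613 S → |Z| = 1/|Y| = 16.3 Ω, ∠Z = −∠Y = -61.1°

-61.1°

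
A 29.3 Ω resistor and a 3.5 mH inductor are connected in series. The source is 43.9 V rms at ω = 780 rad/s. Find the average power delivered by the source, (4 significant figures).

X_L = ωL = 2.730 Ω
Z = 29.30 + j2.730 Ω
|Z| = √(29.30² + 2.730²) = 29.43 Ω
∠Z = arctan(2.730/29.30) = 5.323°
I = V/|Z| = 1.492 A
P = VI cos φ = 43.9 × 1.492 × cos(5.323°) = 65.21 W

65.21 W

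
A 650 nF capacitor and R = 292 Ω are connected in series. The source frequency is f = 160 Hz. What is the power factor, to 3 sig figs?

ω = 2πf = 1005 rad/s
X_C = 1/(ωC) = 1530 Ω
Z = 292 − j1530 Ω
|Z| = √(292² + 1530²) = 1560 Ω
∠Z = arctan(-1530/292) = -79.2°
cos φ = cos(-79.2°) = 0.187

0.187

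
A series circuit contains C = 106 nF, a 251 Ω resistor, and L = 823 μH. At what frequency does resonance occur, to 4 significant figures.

ω₀ = 1/√(LC) = 1/√(0.000823 × 1.06e-07) = 107100 rad/s
f₀ = ω₀/(2π) = 17.04 kHz

17.04 kHz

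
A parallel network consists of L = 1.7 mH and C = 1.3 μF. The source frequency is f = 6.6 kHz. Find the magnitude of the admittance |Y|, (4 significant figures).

ω = 2πf = 41470 rad/s
X_L = ωL = 70.50 Ω
X_C = 1/(ωC) = 18.55 Ω
Parallel: admittances add. Y = 1/(jωL) + jωC
Y = (0 + j0.03972) S
|Y| = 0.03972 S → |Z| = 1/|Y| = 25.17 Ω, ∠Z = −∠Y = -90.00°

39.72 mS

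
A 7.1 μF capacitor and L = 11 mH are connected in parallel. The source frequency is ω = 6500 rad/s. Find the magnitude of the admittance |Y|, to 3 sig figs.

32.2 mS

X_L = ωL = 71.5 Ω
X_C = 1/(ωC) = 21.7 Ω
Parallel: admittances add. Y = 1/(jωL) + jωC
Y = (0 + j0.0322) S
|Y| = 0.0322 S → |Z| = 1/|Y| = 31.1 Ω, ∠Z = −∠Y = -90.0°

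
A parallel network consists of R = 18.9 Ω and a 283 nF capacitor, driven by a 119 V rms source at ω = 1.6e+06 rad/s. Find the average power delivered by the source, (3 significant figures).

X_C = 1/(ωC) = 2.21 Ω
Parallel: admittances add. Y = 1/R + jωC
Y = (0.0529 + j0.453) S
|Y| = 0.456 S → |Z| = 1/|Y| = 2.19 Ω, ∠Z = −∠Y = -83.3°
I = V/|Z| = 54.2 A
P = VI cos φ = 119 × 54.2 × cos(-83.3°) = 749 W

749 W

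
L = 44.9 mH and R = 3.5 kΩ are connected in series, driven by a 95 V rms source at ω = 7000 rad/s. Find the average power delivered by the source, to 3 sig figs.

2.56 W

X_L = ωL = 314 Ω
Z = 3500 + j314 Ω
|Z| = √(3500² + 314²) = 3510 Ω
∠Z = arctan(314/3500) = 5.13°
I = V/|Z| = 27.0 mA
P = VI cos φ = 95 × 0.0270 × cos(5.13°) = 2.56 W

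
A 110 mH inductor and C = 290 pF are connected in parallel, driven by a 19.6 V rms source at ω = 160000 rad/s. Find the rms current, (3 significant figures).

204 μA

X_L = ωL = 17600 Ω
X_C = 1/(ωC) = 21600 Ω
Parallel: admittances add. Y = 1/(jωL) + jωC
Y = (0 − j1.04e-05) S
|Y| = 1.04e-05 S → |Z| = 1/|Y| = 96000 Ω, ∠Z = −∠Y = 90.0°
I = V/|Z| = 19.6/96000 = 204 μA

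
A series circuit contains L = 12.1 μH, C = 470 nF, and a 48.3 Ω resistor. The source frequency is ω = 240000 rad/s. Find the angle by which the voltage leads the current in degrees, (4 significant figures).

X_L = ωL = 2.904 Ω
X_C = 1/(ωC) = 8.865 Ω
Net reactance X = X_L − X_C = -5.961 Ω
Z = 48.30 − j5.961 Ω
|Z| = √(48.30² + 5.961²) = 48.67 Ω
∠Z = arctan(-5.961/48.30) = -7.036°

-7.036°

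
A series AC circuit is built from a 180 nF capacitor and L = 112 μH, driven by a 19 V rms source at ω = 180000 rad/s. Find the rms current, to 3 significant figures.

X_L = ωL = 20.2 Ω
X_C = 1/(ωC) = 30.9 Ω
Net reactance X = X_L − X_C = -10.7 Ω
Z = − j10.7 Ω
|Z| = √(0² + 10.7²) = 10.7 Ω
I = V/|Z| = 19/10.7 = 1.78 A

1.78 A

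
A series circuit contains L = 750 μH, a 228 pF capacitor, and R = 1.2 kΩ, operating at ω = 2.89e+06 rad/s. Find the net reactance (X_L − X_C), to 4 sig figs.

X_L = ωL = 2168 Ω
X_C = 1/(ωC) = 1518 Ω
X = 2168 − 1518 = 649.9 Ω

649.9 Ω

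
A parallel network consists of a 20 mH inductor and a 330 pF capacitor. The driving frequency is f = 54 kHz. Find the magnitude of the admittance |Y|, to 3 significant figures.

35.4 μS

ω = 2πf = 339300 rad/s
X_L = ωL = 6790 Ω
X_C = 1/(ωC) = 8930 Ω
Parallel: admittances add. Y = 1/(jωL) + jωC
Y = (0 − j3.54e-05) S
|Y| = 3.54e-05 S → |Z| = 1/|Y| = 28200 Ω, ∠Z = −∠Y = 90.0°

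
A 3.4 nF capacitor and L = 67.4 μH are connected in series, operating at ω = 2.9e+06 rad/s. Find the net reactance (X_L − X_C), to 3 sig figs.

X_L = ωL = 195 Ω
X_C = 1/(ωC) = 101 Ω
X = 195 − 101 = 94.0 Ω

94.0 Ω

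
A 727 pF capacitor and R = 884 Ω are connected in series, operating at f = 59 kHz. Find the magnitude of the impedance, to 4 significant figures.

3814 Ω

ω = 2πf = 370700 rad/s
X_C = 1/(ωC) = 3711 Ω
Z = 884.0 − j3711 Ω
|Z| = √(884.0² + 3711²) = 3814 Ω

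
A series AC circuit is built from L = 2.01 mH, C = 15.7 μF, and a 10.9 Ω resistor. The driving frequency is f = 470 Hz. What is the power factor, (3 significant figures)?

ω = 2πf = 2953 rad/s
X_L = ωL = 5.94 Ω
X_C = 1/(ωC) = 21.6 Ω
Net reactance X = X_L − X_C = -15.6 Ω
Z = 10.9 − j15.6 Ω
|Z| = √(10.9² + 15.6²) = 19.1 Ω
∠Z = arctan(-15.6/10.9) = -55.1°
cos φ = cos(-55.1°) = 0.572

0.572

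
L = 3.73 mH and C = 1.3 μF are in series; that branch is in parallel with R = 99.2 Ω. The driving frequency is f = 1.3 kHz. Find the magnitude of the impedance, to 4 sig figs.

ω = 2πf = 8168 rad/s
X_L = ωL = 30.47 Ω
X_C = 1/(ωC) = 94.17 Ω
Branch 1: Z₁ = R = 99.20 Ω
Branch 2 (series LC): Z₂ = j(X_L − X_C) = −j63.71 Ω
Parallel: Z = Z₁Z₂/(Z₁+Z₂), |Z| = 53.61 Ω, ∠Z = -57.29°

53.61 Ω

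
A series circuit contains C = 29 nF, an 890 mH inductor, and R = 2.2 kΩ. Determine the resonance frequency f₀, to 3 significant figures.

991 Hz

ω₀ = 1/√(LC) = 1/√(0.89 × 2.9e-08) = 6225 rad/s
f₀ = ω₀/(2π) = 991 Hz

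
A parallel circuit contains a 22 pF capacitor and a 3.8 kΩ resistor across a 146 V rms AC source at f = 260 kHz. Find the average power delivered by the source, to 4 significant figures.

5.609 W

ω = 2πf = 1.634e+06 rad/s
X_C = 1/(ωC) = 27820 Ω
Parallel: admittances add. Y = 1/R + jωC
Y = (0.0002632 + j3.594e-05) S
|Y| = 0.0002656 S → |Z| = 1/|Y| = 3765 Ω, ∠Z = −∠Y = -7.777°
I = V/|Z| = 38.78 mA
P = VI cos φ = 146 × 0.03878 × cos(-7.777°) = 5.609 W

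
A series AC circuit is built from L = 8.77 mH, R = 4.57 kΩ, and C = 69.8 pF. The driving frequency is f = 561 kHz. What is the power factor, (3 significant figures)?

ω = 2πf = 3.525e+06 rad/s
X_L = ωL = 30900 Ω
X_C = 1/(ωC) = 4060 Ω
Net reactance X = X_L − X_C = 26800 Ω
Z = 4570 + j26800 Ω
|Z| = √(4570² + 26800²) = 27200 Ω
∠Z = arctan(26800/4570) = 80.3°
cos φ = cos(80.3°) = 0.168

0.168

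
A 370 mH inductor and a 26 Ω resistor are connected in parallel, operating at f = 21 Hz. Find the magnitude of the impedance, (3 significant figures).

22.9 Ω

ω = 2πf = 131.9 rad/s
X_L = ωL = 48.8 Ω
Parallel: admittances add. Y = 1/R + 1/(jωL)
Y = (0.0385 − j0.0205) S
|Y| = 0.0436 S → |Z| = 1/|Y| = 22.9 Ω, ∠Z = −∠Y = 28.0°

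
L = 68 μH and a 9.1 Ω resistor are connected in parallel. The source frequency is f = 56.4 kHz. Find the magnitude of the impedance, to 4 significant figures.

ω = 2πf = 354400 rad/s
X_L = ωL = 24.10 Ω
Parallel: admittances add. Y = 1/R + 1/(jωL)
Y = (0.1099 − j0.04150) S
|Y| = 0.1175 S → |Z| = 1/|Y| = 8.513 Ω, ∠Z = −∠Y = 20.69°

8.513 Ω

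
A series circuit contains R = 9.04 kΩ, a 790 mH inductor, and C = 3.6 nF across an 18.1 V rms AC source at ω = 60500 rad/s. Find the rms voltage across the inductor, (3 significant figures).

19.6 V

X_L = ωL = 47800 Ω
X_C = 1/(ωC) = 4590 Ω
Net reactance X = X_L − X_C = 43200 Ω
Z = 9040 + j43200 Ω
|Z| = √(9040² + 43200²) = 44100 Ω
I = V/|Z| = 410 μA
V_L = I·|Z_L| = 0.000410 × 47800 = 19.6 V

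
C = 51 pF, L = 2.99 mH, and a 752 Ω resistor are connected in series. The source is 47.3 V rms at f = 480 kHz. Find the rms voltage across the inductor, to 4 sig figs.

162.4 V

ω = 2πf = 3.016e+06 rad/s
X_L = ωL = 9018 Ω
X_C = 1/(ωC) = 6501 Ω
Net reactance X = X_L − X_C = 2516 Ω
Z = 752.0 + j2516 Ω
|Z| = √(752.0² + 2516²) = 2626 Ω
I = V/|Z| = 18.01 mA
V_L = I·|Z_L| = 0.01801 × 9018 = 162.4 V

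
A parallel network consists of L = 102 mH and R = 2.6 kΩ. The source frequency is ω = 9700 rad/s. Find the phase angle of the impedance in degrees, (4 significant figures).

69.17°

X_L = ωL = 989.4 Ω
Parallel: admittances add. Y = 1/R + 1/(jωL)
Y = (0.0003846 − j0.001011) S
|Y| = 0.001081 S → |Z| = 1/|Y| = 924.7 Ω, ∠Z = −∠Y = 69.17°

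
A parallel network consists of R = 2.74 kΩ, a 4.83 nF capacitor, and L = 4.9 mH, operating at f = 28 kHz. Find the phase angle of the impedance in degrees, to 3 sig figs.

40.4°

ω = 2πf = 175900 rad/s
X_L = ωL = 862 Ω
X_C = 1/(ωC) = 1180 Ω
Parallel: admittances add. Y = 1/R + 1/(jωL) + jωC
Y = (0.000365 − j0.000310) S
|Y| = 0.000479 S → |Z| = 1/|Y| = 2090 Ω, ∠Z = −∠Y = 40.4°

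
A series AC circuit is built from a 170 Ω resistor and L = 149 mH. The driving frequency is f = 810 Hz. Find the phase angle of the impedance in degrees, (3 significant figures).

77.4°

ω = 2πf = 5089 rad/s
X_L = ωL = 758 Ω
Z = 170 + j758 Ω
|Z| = √(170² + 758²) = 777 Ω
∠Z = arctan(758/170) = 77.4°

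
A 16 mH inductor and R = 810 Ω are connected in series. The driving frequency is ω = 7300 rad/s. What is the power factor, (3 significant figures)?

X_L = ωL = 117 Ω
Z = 810 + j117 Ω
|Z| = √(810² + 117²) = 818 Ω
∠Z = arctan(117/810) = 8.21°
cos φ = cos(8.21°) = 0.990

0.990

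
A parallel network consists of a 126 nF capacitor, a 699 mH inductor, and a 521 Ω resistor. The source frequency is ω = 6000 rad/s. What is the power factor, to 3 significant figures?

X_L = ωL = 4190 Ω
X_C = 1/(ωC) = 1320 Ω
Parallel: admittances add. Y = 1/R + 1/(jωL) + jωC
Y = (0.00192 + j0.000518) S
|Y| = 0.00199 S → |Z| = 1/|Y| = 503 Ω, ∠Z = −∠Y = -15.1°
cos φ = cos(-15.1°) = 0.966

0.966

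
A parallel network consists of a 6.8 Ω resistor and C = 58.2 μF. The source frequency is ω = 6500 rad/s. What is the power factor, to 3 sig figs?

0.362

X_C = 1/(ωC) = 2.64 Ω
Parallel: admittances add. Y = 1/R + jωC
Y = (0.147 + j0.378) S
|Y| = 0.406 S → |Z| = 1/|Y| = 2.46 Ω, ∠Z = −∠Y = -68.8°
cos φ = cos(-68.8°) = 0.362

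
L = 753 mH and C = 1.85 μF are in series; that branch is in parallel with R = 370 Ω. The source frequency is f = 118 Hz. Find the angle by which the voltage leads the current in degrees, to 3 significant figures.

-65.2°

ω = 2πf = 741.4 rad/s
X_L = ωL = 558 Ω
X_C = 1/(ωC) = 729 Ω
Branch 1: Z₁ = R = 370 Ω
Branch 2 (series LC): Z₂ = j(X_L − X_C) = −j171 Ω
Parallel: Z = Z₁Z₂/(Z₁+Z₂), |Z| = 155 Ω, ∠Z = -65.2°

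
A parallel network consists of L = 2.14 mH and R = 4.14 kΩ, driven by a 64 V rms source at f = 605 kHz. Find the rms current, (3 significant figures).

ω = 2πf = 3.801e+06 rad/s
X_L = ωL = 8130 Ω
Parallel: admittances add. Y = 1/R + 1/(jωL)
Y = (0.000242 − j0.000123) S
|Y| = 0.000271 S → |Z| = 1/|Y| = 3690 Ω, ∠Z = −∠Y = 27.0°
I = V/|Z| = 64/3690 = 17.3 mA

17.3 mA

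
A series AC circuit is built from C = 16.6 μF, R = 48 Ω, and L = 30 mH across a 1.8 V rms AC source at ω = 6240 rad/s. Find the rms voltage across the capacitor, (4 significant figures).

0.09448 V

X_L = ωL = 187.2 Ω
X_C = 1/(ωC) = 9.654 Ω
Net reactance X = X_L − X_C = 177.5 Ω
Z = 48.00 + j177.5 Ω
|Z| = √(48.00² + 177.5²) = 183.9 Ω
I = V/|Z| = 9.787 mA
V_C = I·|Z_C| = 0.009787 × 9.654 = 0.09448 V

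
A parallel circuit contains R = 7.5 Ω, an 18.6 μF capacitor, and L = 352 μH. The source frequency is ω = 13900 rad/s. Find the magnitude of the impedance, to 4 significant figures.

X_L = ωL = 4.893 Ω
X_C = 1/(ωC) = 3.868 Ω
Parallel: admittances add. Y = 1/R + 1/(jωL) + jωC
Y = (0.1333 + j0.05416) S
|Y| = 0.1439 S → |Z| = 1/|Y| = 6.949 Ω, ∠Z = −∠Y = -22.11°

6.949 Ω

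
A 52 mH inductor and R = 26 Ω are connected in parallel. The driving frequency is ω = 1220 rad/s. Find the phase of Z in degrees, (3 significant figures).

22.3°

X_L = ωL = 63.4 Ω
Parallel: admittances add. Y = 1/R + 1/(jωL)
Y = (0.0385 − j0.0158) S
|Y| = 0.0416 S → |Z| = 1/|Y| = 24.1 Ω, ∠Z = −∠Y = 22.3°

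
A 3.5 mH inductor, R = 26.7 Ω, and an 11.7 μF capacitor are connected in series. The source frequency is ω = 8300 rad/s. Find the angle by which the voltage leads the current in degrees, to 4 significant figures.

35.08°

X_L = ωL = 29.05 Ω
X_C = 1/(ωC) = 10.30 Ω
Net reactance X = X_L − X_C = 18.75 Ω
Z = 26.70 + j18.75 Ω
|Z| = √(26.70² + 18.75²) = 32.63 Ω
∠Z = arctan(18.75/26.70) = 35.08°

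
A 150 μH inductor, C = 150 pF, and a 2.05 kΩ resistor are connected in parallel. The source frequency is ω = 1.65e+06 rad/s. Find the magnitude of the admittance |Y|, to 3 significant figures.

3.82 mS

X_L = ωL = 247 Ω
X_C = 1/(ωC) = 4040 Ω
Parallel: admittances add. Y = 1/R + 1/(jωL) + jωC
Y = (0.000488 − j0.00379) S
|Y| = 0.00382 S → |Z| = 1/|Y| = 261 Ω, ∠Z = −∠Y = 82.7°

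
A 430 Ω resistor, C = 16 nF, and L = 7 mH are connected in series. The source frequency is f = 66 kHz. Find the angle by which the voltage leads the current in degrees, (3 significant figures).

ω = 2πf = 414700 rad/s
X_L = ωL = 2900 Ω
X_C = 1/(ωC) = 151 Ω
Net reactance X = X_L − X_C = 2750 Ω
Z = 430 + j2750 Ω
|Z| = √(430² + 2750²) = 2790 Ω
∠Z = arctan(2750/430) = 81.1°

81.1°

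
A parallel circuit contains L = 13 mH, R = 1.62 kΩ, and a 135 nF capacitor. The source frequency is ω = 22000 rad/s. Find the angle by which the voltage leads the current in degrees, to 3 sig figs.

X_L = ωL = 286 Ω
X_C = 1/(ωC) = 337 Ω
Parallel: admittances add. Y = 1/R + 1/(jωL) + jωC
Y = (0.000617 − j0.000527) S
|Y| = 0.000811 S → |Z| = 1/|Y| = 1230 Ω, ∠Z = −∠Y = 40.5°

40.5°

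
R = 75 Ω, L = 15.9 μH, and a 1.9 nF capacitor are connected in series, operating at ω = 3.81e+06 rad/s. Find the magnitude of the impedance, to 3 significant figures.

108 Ω

X_L = ωL = 60.6 Ω
X_C = 1/(ωC) = 138 Ω
Net reactance X = X_L − X_C = -77.6 Ω
Z = 75.0 − j77.6 Ω
|Z| = √(75.0² + 77.6²) = 108 Ω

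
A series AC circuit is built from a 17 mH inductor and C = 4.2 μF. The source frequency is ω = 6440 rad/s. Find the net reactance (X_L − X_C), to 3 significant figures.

X_L = ωL = 109 Ω
X_C = 1/(ωC) = 37.0 Ω
X = 109 − 37.0 = 72.5 Ω

72.5 Ω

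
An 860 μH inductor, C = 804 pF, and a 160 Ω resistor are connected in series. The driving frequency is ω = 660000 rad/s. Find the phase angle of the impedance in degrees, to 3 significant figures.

-83.1°

X_L = ωL = 568 Ω
X_C = 1/(ωC) = 1880 Ω
Net reactance X = X_L − X_C = -1320 Ω
Z = 160 − j1320 Ω
|Z| = √(160² + 1320²) = 1330 Ω
∠Z = arctan(-1320/160) = -83.1°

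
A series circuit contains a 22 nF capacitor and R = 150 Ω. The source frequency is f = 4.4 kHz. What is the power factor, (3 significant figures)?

0.0909

ω = 2πf = 27650 rad/s
X_C = 1/(ωC) = 1640 Ω
Z = 150 − j1640 Ω
|Z| = √(150² + 1640²) = 1650 Ω
∠Z = arctan(-1640/150) = -84.8°
cos φ = cos(-84.8°) = 0.0909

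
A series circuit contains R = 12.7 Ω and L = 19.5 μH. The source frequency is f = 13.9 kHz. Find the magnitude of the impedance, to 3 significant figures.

12.8 Ω

ω = 2πf = 87340 rad/s
X_L = ωL = 1.70 Ω
Z = 12.7 + j1.70 Ω
|Z| = √(12.7² + 1.70²) = 12.8 Ω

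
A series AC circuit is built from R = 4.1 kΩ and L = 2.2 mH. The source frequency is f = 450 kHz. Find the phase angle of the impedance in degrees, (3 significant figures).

56.6°

ω = 2πf = 2.827e+06 rad/s
X_L = ωL = 6220 Ω
Z = 4100 + j6220 Ω
|Z| = √(4100² + 6220²) = 7450 Ω
∠Z = arctan(6220/4100) = 56.6°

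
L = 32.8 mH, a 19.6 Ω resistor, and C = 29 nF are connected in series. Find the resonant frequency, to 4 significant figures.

ω₀ = 1/√(LC) = 1/√(0.0328 × 2.9e-08) = 32420 rad/s
f₀ = ω₀/(2π) = 5.160 kHz

5.160 kHz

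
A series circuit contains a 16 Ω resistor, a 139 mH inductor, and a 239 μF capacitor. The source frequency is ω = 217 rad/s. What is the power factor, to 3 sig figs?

X_L = ωL = 30.2 Ω
X_C = 1/(ωC) = 19.3 Ω
Net reactance X = X_L − X_C = 10.9 Ω
Z = 16.0 + j10.9 Ω
|Z| = √(16.0² + 10.9²) = 19.3 Ω
∠Z = arctan(10.9/16.0) = 34.2°
cos φ = cos(34.2°) = 0.827

0.827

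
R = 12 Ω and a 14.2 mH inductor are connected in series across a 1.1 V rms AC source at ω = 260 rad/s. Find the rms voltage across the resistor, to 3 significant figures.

X_L = ωL = 3.69 Ω
Z = 12.0 + j3.69 Ω
|Z| = √(12.0² + 3.69²) = 12.6 Ω
I = V/|Z| = 87.6 mA
V_R = I·|Z_R| = 0.0876 × 12.0 = 1.05 V

1.05 V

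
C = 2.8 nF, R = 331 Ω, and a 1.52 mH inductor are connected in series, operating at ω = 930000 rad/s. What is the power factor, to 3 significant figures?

0.306

X_L = ωL = 1410 Ω
X_C = 1/(ωC) = 384 Ω
Net reactance X = X_L − X_C = 1030 Ω
Z = 331 + j1030 Ω
|Z| = √(331² + 1030²) = 1080 Ω
∠Z = arctan(1030/331) = 72.2°
cos φ = cos(72.2°) = 0.306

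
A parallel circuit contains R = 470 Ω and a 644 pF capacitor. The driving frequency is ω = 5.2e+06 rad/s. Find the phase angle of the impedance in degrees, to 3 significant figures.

X_C = 1/(ωC) = 299 Ω
Parallel: admittances add. Y = 1/R + jωC
Y = (0.00213 + j0.00335) S
|Y| = 0.00397 S → |Z| = 1/|Y| = 252 Ω, ∠Z = −∠Y = -57.6°

-57.6°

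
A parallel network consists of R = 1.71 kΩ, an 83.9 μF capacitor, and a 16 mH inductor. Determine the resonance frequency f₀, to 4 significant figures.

137.4 Hz

ω₀ = 1/√(LC) = 1/√(0.016 × 8.39e-05) = 863.1 rad/s
f₀ = ω₀/(2π) = 137.4 Hz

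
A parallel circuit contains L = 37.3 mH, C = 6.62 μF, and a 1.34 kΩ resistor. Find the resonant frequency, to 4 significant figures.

320.3 Hz

ω₀ = 1/√(LC) = 1/√(0.0373 × 6.62e-06) = 2012 rad/s
f₀ = ω₀/(2π) = 320.3 Hz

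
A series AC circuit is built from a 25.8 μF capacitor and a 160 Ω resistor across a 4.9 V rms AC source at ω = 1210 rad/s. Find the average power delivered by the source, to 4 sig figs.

X_C = 1/(ωC) = 32.03 Ω
Z = 160.0 − j32.03 Ω
|Z| = √(160.0² + 32.03²) = 163.2 Ω
∠Z = arctan(-32.03/160.0) = -11.32°
I = V/|Z| = 30.03 mA
P = VI cos φ = 4.9 × 0.03003 × cos(-11.32°) = 144.3 mW

144.3 mW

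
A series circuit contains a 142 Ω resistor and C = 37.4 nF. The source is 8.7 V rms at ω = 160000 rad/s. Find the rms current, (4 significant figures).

X_C = 1/(ωC) = 167.1 Ω
Z = 142.0 − j167.1 Ω
|Z| = √(142.0² + 167.1²) = 219.3 Ω
I = V/|Z| = 8.7/219.3 = 39.67 mA

39.67 mA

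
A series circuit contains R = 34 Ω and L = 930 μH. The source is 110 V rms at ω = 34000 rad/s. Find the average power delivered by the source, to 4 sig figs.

190.8 W

X_L = ωL = 31.62 Ω
Z = 34.00 + j31.62 Ω
|Z| = √(34.00² + 31.62²) = 46.43 Ω
∠Z = arctan(31.62/34.00) = 42.92°
I = V/|Z| = 2.369 A
P = VI cos φ = 110 × 2.369 × cos(42.92°) = 190.8 W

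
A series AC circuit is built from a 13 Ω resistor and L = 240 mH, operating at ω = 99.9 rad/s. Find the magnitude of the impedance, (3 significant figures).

X_L = ωL = 24.0 Ω
Z = 13.0 + j24.0 Ω
|Z| = √(13.0² + 24.0²) = 27.3 Ω

27.3 Ω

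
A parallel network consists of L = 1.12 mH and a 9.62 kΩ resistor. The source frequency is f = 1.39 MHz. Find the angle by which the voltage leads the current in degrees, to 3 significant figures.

44.5°

ω = 2πf = 8.734e+06 rad/s
X_L = ωL = 9780 Ω
Parallel: admittances add. Y = 1/R + 1/(jωL)
Y = (0.000104 − j0.000102) S
|Y| = 0.000146 S → |Z| = 1/|Y| = 6860 Ω, ∠Z = −∠Y = 44.5°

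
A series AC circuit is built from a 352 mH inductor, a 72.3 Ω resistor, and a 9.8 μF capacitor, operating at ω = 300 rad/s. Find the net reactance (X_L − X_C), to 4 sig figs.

X_L = ωL = 105.6 Ω
X_C = 1/(ωC) = 340.1 Ω
X = 105.6 − 340.1 = -234.5 Ω

-234.5 Ω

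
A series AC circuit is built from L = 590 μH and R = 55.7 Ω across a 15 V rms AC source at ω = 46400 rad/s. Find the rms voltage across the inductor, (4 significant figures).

X_L = ωL = 27.38 Ω
Z = 55.70 + j27.38 Ω
|Z| = √(55.70² + 27.38²) = 62.06 Ω
I = V/|Z| = 241.7 mA
V_L = I·|Z_L| = 0.2417 × 27.38 = 6.616 V

6.616 V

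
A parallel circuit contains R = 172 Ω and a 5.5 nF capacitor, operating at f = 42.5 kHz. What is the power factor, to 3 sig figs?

ω = 2πf = 267000 rad/s
X_C = 1/(ωC) = 681 Ω
Parallel: admittances add. Y = 1/R + jωC
Y = (0.00581 + j0.00147) S
|Y| = 0.00600 S → |Z| = 1/|Y| = 167 Ω, ∠Z = −∠Y = -14.2°
cos φ = cos(-14.2°) = 0.970

0.970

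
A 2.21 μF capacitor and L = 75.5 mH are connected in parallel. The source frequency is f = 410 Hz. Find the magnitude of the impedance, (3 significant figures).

1810 Ω

ω = 2πf = 2576 rad/s
X_L = ωL = 194 Ω
X_C = 1/(ωC) = 176 Ω
Parallel: admittances add. Y = 1/(jωL) + jωC
Y = (0 + j0.000552) S
|Y| = 0.000552 S → |Z| = 1/|Y| = 1810 Ω, ∠Z = −∠Y = -90.0°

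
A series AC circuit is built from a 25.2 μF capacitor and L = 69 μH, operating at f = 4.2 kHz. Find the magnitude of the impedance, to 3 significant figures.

0.317 Ω

ω = 2πf = 26390 rad/s
X_L = ωL = 1.82 Ω
X_C = 1/(ωC) = 1.50 Ω
Net reactance X = X_L − X_C = 0.317 Ω
Z = j0.317 Ω
|Z| = √(0² + 0.317²) = 0.317 Ω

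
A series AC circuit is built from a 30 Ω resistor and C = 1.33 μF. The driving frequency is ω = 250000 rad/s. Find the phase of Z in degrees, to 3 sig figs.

X_C = 1/(ωC) = 3.01 Ω
Z = 30.0 − j3.01 Ω
|Z| = √(30.0² + 3.01²) = 30.2 Ω
∠Z = arctan(-3.01/30.0) = -5.72°

-5.72°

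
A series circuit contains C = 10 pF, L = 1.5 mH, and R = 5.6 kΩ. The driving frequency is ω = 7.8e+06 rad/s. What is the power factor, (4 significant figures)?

0.9806

X_L = ωL = 11700 Ω
X_C = 1/(ωC) = 12820 Ω
Net reactance X = X_L − X_C = -1121 Ω
Z = 5600 − j1121 Ω
|Z| = √(5600² + 1121²) = 5711 Ω
∠Z = arctan(-1121/5600) = -11.31°
cos φ = cos(-11.31°) = 0.9806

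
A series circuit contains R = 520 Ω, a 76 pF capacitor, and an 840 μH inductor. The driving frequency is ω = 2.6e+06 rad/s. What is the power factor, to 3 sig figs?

0.178

X_L = ωL = 2180 Ω
X_C = 1/(ωC) = 5060 Ω
Net reactance X = X_L − X_C = -2880 Ω
Z = 520 − j2880 Ω
|Z| = √(520² + 2880²) = 2920 Ω
∠Z = arctan(-2880/520) = -79.8°
cos φ = cos(-79.8°) = 0.178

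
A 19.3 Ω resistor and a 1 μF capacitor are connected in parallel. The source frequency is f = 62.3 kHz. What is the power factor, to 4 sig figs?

0.1312

ω = 2πf = 391400 rad/s
X_C = 1/(ωC) = 2.555 Ω
Parallel: admittances add. Y = 1/R + jωC
Y = (0.05181 + j0.3914) S
|Y| = 0.3949 S → |Z| = 1/|Y| = 2.533 Ω, ∠Z = −∠Y = -82.46°
cos φ = cos(-82.46°) = 0.1312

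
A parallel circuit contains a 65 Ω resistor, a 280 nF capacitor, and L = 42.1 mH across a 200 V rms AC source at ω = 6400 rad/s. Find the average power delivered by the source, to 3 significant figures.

615 W

X_L = ωL = 269 Ω
X_C = 1/(ωC) = 558 Ω
Parallel: admittances add. Y = 1/R + 1/(jωL) + jωC
Y = (0.0154 − j0.00192) S
|Y| = 0.0155 S → |Z| = 1/|Y| = 64.5 Ω, ∠Z = −∠Y = 7.11°
I = V/|Z| = 3.10 A
P = VI cos φ = 200 × 3.10 × cos(7.11°) = 615 W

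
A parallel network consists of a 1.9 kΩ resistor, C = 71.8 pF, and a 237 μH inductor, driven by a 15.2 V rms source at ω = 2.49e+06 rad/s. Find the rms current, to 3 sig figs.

X_L = ωL = 590 Ω
X_C = 1/(ωC) = 5590 Ω
Parallel: admittances add. Y = 1/R + 1/(jωL) + jωC
Y = (0.000526 − j0.00152) S
|Y| = 0.00160 S → |Z| = 1/|Y| = 623 Ω, ∠Z = −∠Y = 70.9°
I = V/|Z| = 15.2/623 = 24.4 mA

24.4 mA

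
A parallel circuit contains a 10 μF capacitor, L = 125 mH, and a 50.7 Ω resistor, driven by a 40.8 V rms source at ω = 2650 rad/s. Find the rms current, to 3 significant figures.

1.25 A

X_L = ωL = 331 Ω
X_C = 1/(ωC) = 37.7 Ω
Parallel: admittances add. Y = 1/R + 1/(jωL) + jωC
Y = (0.0197 + j0.0235) S
|Y| = 0.0307 S → |Z| = 1/|Y| = 32.6 Ω, ∠Z = −∠Y = -50.0°
I = V/|Z| = 40.8/32.6 = 1.25 A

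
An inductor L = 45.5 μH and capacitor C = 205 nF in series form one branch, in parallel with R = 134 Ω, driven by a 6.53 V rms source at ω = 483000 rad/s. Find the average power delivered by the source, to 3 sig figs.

318 mW

X_L = ωL = 22.0 Ω
X_C = 1/(ωC) = 10.1 Ω
Branch 1: Z₁ = R = 134 Ω
Branch 2 (series LC): Z₂ = j(X_L − X_C) = j11.9 Ω
Parallel: Z = Z₁Z₂/(Z₁+Z₂), |Z| = 11.8 Ω, ∠Z = 84.9°
I = V/|Z| = 552 mA
P = VI cos φ = 6.53 × 0.552 × cos(84.9°) = 318 mW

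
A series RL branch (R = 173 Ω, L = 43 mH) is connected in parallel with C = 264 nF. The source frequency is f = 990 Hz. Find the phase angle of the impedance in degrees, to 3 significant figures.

ω = 2πf = 6220 rad/s
X_L = ωL = 267 Ω
X_C = 1/(ωC) = 609 Ω
Branch 1 (R+jX_L): Z₁ = 173 + j267 Ω, |Z₁| = 319 Ω
Branch 2 (−jX_C): Z₂ = −j609 Ω
Parallel: Z = Z₁Z₂/(Z₁+Z₂), |Z| = 507 Ω, ∠Z = 30.2°

30.2°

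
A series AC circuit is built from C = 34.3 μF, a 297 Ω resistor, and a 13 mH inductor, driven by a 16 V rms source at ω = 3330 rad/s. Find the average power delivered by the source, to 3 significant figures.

850 mW

X_L = ωL = 43.3 Ω
X_C = 1/(ωC) = 8.76 Ω
Net reactance X = X_L − X_C = 34.5 Ω
Z = 297 + j34.5 Ω
|Z| = √(297² + 34.5²) = 299 Ω
∠Z = arctan(34.5/297) = 6.63°
I = V/|Z| = 53.5 mA
P = VI cos φ = 16 × 0.0535 × cos(6.63°) = 850 mW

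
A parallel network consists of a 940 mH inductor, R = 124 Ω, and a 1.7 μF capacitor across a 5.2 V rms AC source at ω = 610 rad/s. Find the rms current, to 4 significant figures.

X_L = ωL = 573.4 Ω
X_C = 1/(ωC) = 964.3 Ω
Parallel: admittances add. Y = 1/R + 1/(jωL) + jωC
Y = (0.008065 − j0.0007070) S
|Y| = 0.008095 S → |Z| = 1/|Y| = 123.5 Ω, ∠Z = −∠Y = 5.010°
I = V/|Z| = 5.2/123.5 = 42.10 mA

42.10 mA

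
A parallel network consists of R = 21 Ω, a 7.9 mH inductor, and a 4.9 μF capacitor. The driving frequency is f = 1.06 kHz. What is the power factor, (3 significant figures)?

0.961

ω = 2πf = 6660 rad/s
X_L = ωL = 52.6 Ω
X_C = 1/(ωC) = 30.6 Ω
Parallel: admittances add. Y = 1/R + 1/(jωL) + jωC
Y = (0.0476 + j0.0136) S
|Y| = 0.0495 S → |Z| = 1/|Y| = 20.2 Ω, ∠Z = −∠Y = -16.0°
cos φ = cos(-16.0°) = 0.961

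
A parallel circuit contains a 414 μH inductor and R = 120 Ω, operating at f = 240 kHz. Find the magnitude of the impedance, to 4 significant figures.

ω = 2πf = 1.508e+06 rad/s
X_L = ωL = 624.3 Ω
Parallel: admittances add. Y = 1/R + 1/(jωL)
Y = (0.008333 − j0.001602) S
|Y| = 0.008486 S → |Z| = 1/|Y| = 117.8 Ω, ∠Z = −∠Y = 10.88°

117.8 Ω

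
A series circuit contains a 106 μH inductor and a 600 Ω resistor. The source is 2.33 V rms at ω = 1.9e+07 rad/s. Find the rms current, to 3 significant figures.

1.11 mA

X_L = ωL = 2010 Ω
Z = 600 + j2010 Ω
|Z| = √(600² + 2010²) = 2100 Ω
I = V/|Z| = 2.33/2100 = 1.11 mA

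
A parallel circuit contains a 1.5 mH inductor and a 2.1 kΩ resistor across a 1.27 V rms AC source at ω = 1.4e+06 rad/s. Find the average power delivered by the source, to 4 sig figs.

768.0 μW

X_L = ωL = 2100 Ω
Parallel: admittances add. Y = 1/R + 1/(jωL)
Y = (0.0004762 − j0.0004762) S
|Y| = 0.0006734 S → |Z| = 1/|Y| = 1485 Ω, ∠Z = −∠Y = 45.00°
I = V/|Z| = 855.3 μA
P = VI cos φ = 1.27 × 0.0008553 × cos(45.00°) = 768.0 μW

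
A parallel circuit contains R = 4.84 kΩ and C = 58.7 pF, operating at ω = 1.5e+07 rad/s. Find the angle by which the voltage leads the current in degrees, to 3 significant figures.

X_C = 1/(ωC) = 1140 Ω
Parallel: admittances add. Y = 1/R + jωC
Y = (0.000207 + j0.000880) S
|Y| = 0.000904 S → |Z| = 1/|Y| = 1110 Ω, ∠Z = −∠Y = -76.8°

-76.8°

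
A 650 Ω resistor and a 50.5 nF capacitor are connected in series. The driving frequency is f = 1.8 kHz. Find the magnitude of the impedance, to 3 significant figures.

1870 Ω

ω = 2πf = 11310 rad/s
X_C = 1/(ωC) = 1750 Ω
Z = 650 − j1750 Ω
|Z| = √(650² + 1750²) = 1870 Ω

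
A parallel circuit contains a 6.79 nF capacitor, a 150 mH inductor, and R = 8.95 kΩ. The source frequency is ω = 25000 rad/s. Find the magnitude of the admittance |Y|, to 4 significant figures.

147.9 μS

X_L = ωL = 3750 Ω
X_C = 1/(ωC) = 5891 Ω
Parallel: admittances add. Y = 1/R + 1/(jωL) + jωC
Y = (0.0001117 − j9.692e-05) S
|Y| = 0.0001479 S → |Z| = 1/|Y| = 6761 Ω, ∠Z = −∠Y = 40.94°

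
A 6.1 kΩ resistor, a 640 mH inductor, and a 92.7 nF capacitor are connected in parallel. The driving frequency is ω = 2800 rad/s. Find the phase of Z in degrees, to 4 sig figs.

61.22°

X_L = ωL = 1792 Ω
X_C = 1/(ωC) = 3853 Ω
Parallel: admittances add. Y = 1/R + 1/(jωL) + jωC
Y = (0.0001639 − j0.0002985) S
|Y| = 0.0003405 S → |Z| = 1/|Y| = 2937 Ω, ∠Z = −∠Y = 61.22°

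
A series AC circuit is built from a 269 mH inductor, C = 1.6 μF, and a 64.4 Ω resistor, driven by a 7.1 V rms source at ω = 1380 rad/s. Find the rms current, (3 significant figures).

68.3 mA

X_L = ωL = 371 Ω
X_C = 1/(ωC) = 453 Ω
Net reactance X = X_L − X_C = -81.7 Ω
Z = 64.4 − j81.7 Ω
|Z| = √(64.4² + 81.7²) = 104 Ω
I = V/|Z| = 7.1/104 = 68.3 mA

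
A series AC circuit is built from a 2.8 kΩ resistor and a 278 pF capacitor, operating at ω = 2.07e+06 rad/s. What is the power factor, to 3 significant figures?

0.850

X_C = 1/(ωC) = 1740 Ω
Z = 2800 − j1740 Ω
|Z| = √(2800² + 1740²) = 3300 Ω
∠Z = arctan(-1740/2800) = -31.8°
cos φ = cos(-31.8°) = 0.850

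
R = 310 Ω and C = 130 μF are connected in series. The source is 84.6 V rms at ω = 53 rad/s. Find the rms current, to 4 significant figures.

X_C = 1/(ωC) = 145.1 Ω
Z = 310.0 − j145.1 Ω
|Z| = √(310.0² + 145.1²) = 342.3 Ω
I = V/|Z| = 84.6/342.3 = 247.2 mA

247.2 mA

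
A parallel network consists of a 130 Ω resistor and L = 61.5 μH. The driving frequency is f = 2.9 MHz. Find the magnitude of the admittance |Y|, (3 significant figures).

ω = 2πf = 1.822e+07 rad/s
X_L = ωL = 1120 Ω
Parallel: admittances add. Y = 1/R + 1/(jωL)
Y = (0.00769 − j0.000892) S
|Y| = 0.00774 S → |Z| = 1/|Y| = 129 Ω, ∠Z = −∠Y = 6.62°

7.74 mS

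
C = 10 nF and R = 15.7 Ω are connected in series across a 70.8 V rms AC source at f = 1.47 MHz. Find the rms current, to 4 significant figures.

3.712 A

ω = 2πf = 9.236e+06 rad/s
X_C = 1/(ωC) = 10.83 Ω
Z = 15.70 − j10.83 Ω
|Z| = √(15.70² + 10.83²) = 19.07 Ω
I = V/|Z| = 70.8/19.07 = 3.712 A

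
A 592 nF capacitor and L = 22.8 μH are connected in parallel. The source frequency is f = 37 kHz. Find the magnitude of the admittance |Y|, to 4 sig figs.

ω = 2πf = 232500 rad/s
X_L = ωL = 5.300 Ω
X_C = 1/(ωC) = 7.266 Ω
Parallel: admittances add. Y = 1/(jωL) + jωC
Y = (0 − j0.05103) S
|Y| = 0.05103 S → |Z| = 1/|Y| = 19.59 Ω, ∠Z = −∠Y = 90.00°

51.03 mS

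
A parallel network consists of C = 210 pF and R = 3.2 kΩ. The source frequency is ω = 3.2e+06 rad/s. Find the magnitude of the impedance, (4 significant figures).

X_C = 1/(ωC) = 1488 Ω
Parallel: admittances add. Y = 1/R + jωC
Y = (0.0003125 + j0.0006720) S
|Y| = 0.0007411 S → |Z| = 1/|Y| = 1349 Ω, ∠Z = −∠Y = -65.06°

1349 Ω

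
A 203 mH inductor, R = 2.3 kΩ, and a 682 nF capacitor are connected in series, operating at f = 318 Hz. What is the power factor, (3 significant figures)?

0.990

ω = 2πf = 1998 rad/s
X_L = ωL = 406 Ω
X_C = 1/(ωC) = 734 Ω
Net reactance X = X_L − X_C = -328 Ω
Z = 2300 − j328 Ω
|Z| = √(2300² + 328²) = 2320 Ω
∠Z = arctan(-328/2300) = -8.12°
cos φ = cos(-8.12°) = 0.990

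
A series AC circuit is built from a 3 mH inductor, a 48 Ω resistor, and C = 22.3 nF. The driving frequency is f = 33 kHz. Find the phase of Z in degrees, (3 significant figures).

83.3°

ω = 2πf = 207300 rad/s
X_L = ωL = 622 Ω
X_C = 1/(ωC) = 216 Ω
Net reactance X = X_L − X_C = 406 Ω
Z = 48.0 + j406 Ω
|Z| = √(48.0² + 406²) = 409 Ω
∠Z = arctan(406/48.0) = 83.3°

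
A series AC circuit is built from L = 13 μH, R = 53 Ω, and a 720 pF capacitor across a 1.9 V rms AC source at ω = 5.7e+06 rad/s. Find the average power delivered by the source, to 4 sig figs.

X_L = ωL = 74.10 Ω
X_C = 1/(ωC) = 243.7 Ω
Net reactance X = X_L − X_C = -169.6 Ω
Z = 53.00 − j169.6 Ω
|Z| = √(53.00² + 169.6²) = 177.7 Ω
∠Z = arctan(-169.6/53.00) = -72.64°
I = V/|Z| = 10.69 mA
P = VI cos φ = 1.9 × 0.01069 × cos(-72.64°) = 6.062 mW

6.062 mW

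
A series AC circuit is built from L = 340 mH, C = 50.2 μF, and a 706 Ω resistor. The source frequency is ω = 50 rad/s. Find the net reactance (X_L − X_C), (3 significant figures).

X_L = ωL = 17.0 Ω
X_C = 1/(ωC) = 398 Ω
X = 17.0 − 398 = -381 Ω

-381 Ω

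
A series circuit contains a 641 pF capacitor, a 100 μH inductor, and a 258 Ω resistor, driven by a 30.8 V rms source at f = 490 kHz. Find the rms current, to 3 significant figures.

94.6 mA

ω = 2πf = 3.079e+06 rad/s
X_L = ωL = 308 Ω
X_C = 1/(ωC) = 507 Ω
Net reactance X = X_L − X_C = -199 Ω
Z = 258 − j199 Ω
|Z| = √(258² + 199²) = 326 Ω
I = V/|Z| = 30.8/326 = 94.6 mA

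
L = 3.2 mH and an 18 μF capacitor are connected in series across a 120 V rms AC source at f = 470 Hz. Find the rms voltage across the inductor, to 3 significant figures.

ω = 2πf = 2953 rad/s
X_L = ωL = 9.45 Ω
X_C = 1/(ωC) = 18.8 Ω
Net reactance X = X_L − X_C = -9.36 Ω
Z = − j9.36 Ω
|Z| = √(0² + 9.36²) = 9.36 Ω
I = V/|Z| = 12.8 A
V_L = I·|Z_L| = 12.8 × 9.45 = 121 V

121 V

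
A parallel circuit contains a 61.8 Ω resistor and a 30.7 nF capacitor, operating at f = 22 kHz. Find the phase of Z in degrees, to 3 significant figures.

-14.7°

ω = 2πf = 138200 rad/s
X_C = 1/(ωC) = 236 Ω
Parallel: admittances add. Y = 1/R + jωC
Y = (0.0162 + j0.00424) S
|Y| = 0.0167 S → |Z| = 1/|Y| = 59.8 Ω, ∠Z = −∠Y = -14.7°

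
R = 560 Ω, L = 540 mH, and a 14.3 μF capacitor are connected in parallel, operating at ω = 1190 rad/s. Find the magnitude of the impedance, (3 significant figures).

64.3 Ω

X_L = ωL = 643 Ω
X_C = 1/(ωC) = 58.8 Ω
Parallel: admittances add. Y = 1/R + 1/(jωL) + jωC
Y = (0.00179 + j0.0155) S
|Y| = 0.0156 S → |Z| = 1/|Y| = 64.3 Ω, ∠Z = −∠Y = -83.4°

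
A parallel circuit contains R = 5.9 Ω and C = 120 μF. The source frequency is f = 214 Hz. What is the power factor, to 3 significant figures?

ω = 2πf = 1345 rad/s
X_C = 1/(ωC) = 6.20 Ω
Parallel: admittances add. Y = 1/R + jωC
Y = (0.169 + j0.161) S
|Y| = 0.234 S → |Z| = 1/|Y| = 4.27 Ω, ∠Z = −∠Y = -43.6°
cos φ = cos(-43.6°) = 0.724

0.724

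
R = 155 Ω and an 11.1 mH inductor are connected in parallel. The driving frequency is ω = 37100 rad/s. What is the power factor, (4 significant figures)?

X_L = ωL = 411.8 Ω
Parallel: admittances add. Y = 1/R + 1/(jωL)
Y = (0.006452 − j0.002428) S
|Y| = 0.006893 S → |Z| = 1/|Y| = 145.1 Ω, ∠Z = −∠Y = 20.63°
cos φ = cos(20.63°) = 0.9359

0.9359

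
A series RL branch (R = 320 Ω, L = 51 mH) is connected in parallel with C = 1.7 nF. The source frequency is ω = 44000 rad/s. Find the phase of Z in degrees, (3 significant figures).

80.2°

X_L = ωL = 2240 Ω
X_C = 1/(ωC) = 13400 Ω
Branch 1 (R+jX_L): Z₁ = 320 + j2240 Ω, |Z₁| = 2270 Ω
Branch 2 (−jX_C): Z₂ = −j13400 Ω
Parallel: Z = Z₁Z₂/(Z₁+Z₂), |Z| = 2720 Ω, ∠Z = 80.2°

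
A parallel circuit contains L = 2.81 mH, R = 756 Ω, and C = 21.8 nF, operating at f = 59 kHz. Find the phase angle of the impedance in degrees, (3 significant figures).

-79.5°

ω = 2πf = 370700 rad/s
X_L = ωL = 1040 Ω
X_C = 1/(ωC) = 124 Ω
Parallel: admittances add. Y = 1/R + 1/(jωL) + jωC
Y = (0.00132 + j0.00712) S
|Y| = 0.00724 S → |Z| = 1/|Y| = 138 Ω, ∠Z = −∠Y = -79.5°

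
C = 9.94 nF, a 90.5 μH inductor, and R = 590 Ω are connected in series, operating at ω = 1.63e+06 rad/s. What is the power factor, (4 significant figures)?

X_L = ωL = 147.5 Ω
X_C = 1/(ωC) = 61.72 Ω
Net reactance X = X_L − X_C = 85.79 Ω
Z = 590.0 + j85.79 Ω
|Z| = √(590.0² + 85.79²) = 596.2 Ω
∠Z = arctan(85.79/590.0) = 8.274°
cos φ = cos(8.274°) = 0.9896

0.9896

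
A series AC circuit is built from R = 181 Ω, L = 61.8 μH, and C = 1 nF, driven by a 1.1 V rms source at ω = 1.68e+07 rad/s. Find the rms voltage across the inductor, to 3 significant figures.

1.15 V

X_L = ωL = 1040 Ω
X_C = 1/(ωC) = 59.5 Ω
Net reactance X = X_L − X_C = 979 Ω
Z = 181 + j979 Ω
|Z| = √(181² + 979²) = 995 Ω
I = V/|Z| = 1.11 mA
V_L = I·|Z_L| = 0.00111 × 1040 = 1.15 V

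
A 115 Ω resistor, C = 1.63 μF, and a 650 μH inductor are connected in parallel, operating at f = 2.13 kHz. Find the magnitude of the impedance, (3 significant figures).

10.7 Ω

ω = 2πf = 13380 rad/s
X_L = ωL = 8.70 Ω
X_C = 1/(ωC) = 45.8 Ω
Parallel: admittances add. Y = 1/R + 1/(jωL) + jωC
Y = (0.00870 − j0.0931) S
|Y| = 0.0935 S → |Z| = 1/|Y| = 10.7 Ω, ∠Z = −∠Y = 84.7°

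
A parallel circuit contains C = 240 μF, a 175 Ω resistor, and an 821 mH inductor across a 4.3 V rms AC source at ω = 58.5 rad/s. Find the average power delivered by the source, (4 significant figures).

105.7 mW

X_L = ωL = 48.03 Ω
X_C = 1/(ωC) = 71.23 Ω
Parallel: admittances add. Y = 1/R + 1/(jωL) + jωC
Y = (0.005714 − j0.006781) S
|Y| = 0.008868 S → |Z| = 1/|Y| = 112.8 Ω, ∠Z = −∠Y = 49.88°
I = V/|Z| = 38.13 mA
P = VI cos φ = 4.3 × 0.03813 × cos(49.88°) = 105.7 mW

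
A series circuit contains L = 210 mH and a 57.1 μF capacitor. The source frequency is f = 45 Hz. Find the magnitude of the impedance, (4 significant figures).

ω = 2πf = 282.7 rad/s
X_L = ωL = 59.38 Ω
X_C = 1/(ωC) = 61.94 Ω
Net reactance X = X_L − X_C = -2.564 Ω
Z = − j2.564 Ω
|Z| = √(0² + 2.564²) = 2.564 Ω

2.564 Ω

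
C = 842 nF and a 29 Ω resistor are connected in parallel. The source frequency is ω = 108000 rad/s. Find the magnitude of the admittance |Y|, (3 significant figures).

X_C = 1/(ωC) = 11.0 Ω
Parallel: admittances add. Y = 1/R + jωC
Y = (0.0345 + j0.0909) S
|Y| = 0.0973 S → |Z| = 1/|Y| = 10.3 Ω, ∠Z = −∠Y = -69.2°

97.3 mS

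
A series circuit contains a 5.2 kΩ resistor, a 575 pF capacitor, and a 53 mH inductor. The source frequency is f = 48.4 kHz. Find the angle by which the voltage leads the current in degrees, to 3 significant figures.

63.4°

ω = 2πf = 304100 rad/s
X_L = ωL = 16100 Ω
X_C = 1/(ωC) = 5720 Ω
Net reactance X = X_L − X_C = 10400 Ω
Z = 5200 + j10400 Ω
|Z| = √(5200² + 10400²) = 11600 Ω
∠Z = arctan(10400/5200) = 63.4°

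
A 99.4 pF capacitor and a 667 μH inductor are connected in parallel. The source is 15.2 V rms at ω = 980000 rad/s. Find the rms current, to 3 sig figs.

X_L = ωL = 654 Ω
X_C = 1/(ωC) = 10300 Ω
Parallel: admittances add. Y = 1/(jωL) + jωC
Y = (0 − j0.00143) S
|Y| = 0.00143 S → |Z| = 1/|Y| = 698 Ω, ∠Z = −∠Y = 90.0°
I = V/|Z| = 15.2/698 = 21.8 mA

21.8 mA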